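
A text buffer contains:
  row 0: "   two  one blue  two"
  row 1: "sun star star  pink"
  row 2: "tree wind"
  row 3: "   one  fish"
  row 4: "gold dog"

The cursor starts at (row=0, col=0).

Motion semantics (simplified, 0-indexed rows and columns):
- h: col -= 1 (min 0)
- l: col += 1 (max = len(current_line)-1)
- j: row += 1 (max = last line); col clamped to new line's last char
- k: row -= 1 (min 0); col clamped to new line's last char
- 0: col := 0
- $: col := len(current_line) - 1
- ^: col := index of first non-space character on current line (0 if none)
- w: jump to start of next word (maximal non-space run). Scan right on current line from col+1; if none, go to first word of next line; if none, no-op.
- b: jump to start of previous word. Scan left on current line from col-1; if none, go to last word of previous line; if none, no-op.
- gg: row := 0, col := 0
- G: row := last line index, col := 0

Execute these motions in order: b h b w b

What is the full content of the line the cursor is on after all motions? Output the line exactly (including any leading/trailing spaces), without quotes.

After 1 (b): row=0 col=0 char='_'
After 2 (h): row=0 col=0 char='_'
After 3 (b): row=0 col=0 char='_'
After 4 (w): row=0 col=3 char='t'
After 5 (b): row=0 col=3 char='t'

Answer:    two  one blue  two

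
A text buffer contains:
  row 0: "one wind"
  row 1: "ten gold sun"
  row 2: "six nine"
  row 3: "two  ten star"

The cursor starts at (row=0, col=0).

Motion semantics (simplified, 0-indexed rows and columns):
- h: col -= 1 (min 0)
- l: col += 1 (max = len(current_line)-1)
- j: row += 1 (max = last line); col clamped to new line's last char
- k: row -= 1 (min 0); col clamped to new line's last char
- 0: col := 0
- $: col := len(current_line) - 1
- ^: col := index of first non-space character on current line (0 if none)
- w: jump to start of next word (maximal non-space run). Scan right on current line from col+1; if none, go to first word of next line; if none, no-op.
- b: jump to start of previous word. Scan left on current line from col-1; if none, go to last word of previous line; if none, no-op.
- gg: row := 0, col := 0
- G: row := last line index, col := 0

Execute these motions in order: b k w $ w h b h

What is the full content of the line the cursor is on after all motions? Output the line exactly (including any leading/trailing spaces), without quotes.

Answer: one wind

Derivation:
After 1 (b): row=0 col=0 char='o'
After 2 (k): row=0 col=0 char='o'
After 3 (w): row=0 col=4 char='w'
After 4 ($): row=0 col=7 char='d'
After 5 (w): row=1 col=0 char='t'
After 6 (h): row=1 col=0 char='t'
After 7 (b): row=0 col=4 char='w'
After 8 (h): row=0 col=3 char='_'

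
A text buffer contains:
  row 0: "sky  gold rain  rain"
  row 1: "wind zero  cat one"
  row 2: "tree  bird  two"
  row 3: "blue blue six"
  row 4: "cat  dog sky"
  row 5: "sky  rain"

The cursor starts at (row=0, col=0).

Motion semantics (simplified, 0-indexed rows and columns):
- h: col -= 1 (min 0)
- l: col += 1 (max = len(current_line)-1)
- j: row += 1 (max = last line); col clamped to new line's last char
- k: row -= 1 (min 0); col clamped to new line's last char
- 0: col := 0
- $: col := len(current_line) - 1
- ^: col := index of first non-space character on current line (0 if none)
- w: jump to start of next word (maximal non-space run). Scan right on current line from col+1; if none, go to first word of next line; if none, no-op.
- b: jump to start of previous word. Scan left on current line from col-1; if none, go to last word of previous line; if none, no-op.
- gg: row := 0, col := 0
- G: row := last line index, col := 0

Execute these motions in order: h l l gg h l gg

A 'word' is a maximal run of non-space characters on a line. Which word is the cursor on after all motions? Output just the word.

After 1 (h): row=0 col=0 char='s'
After 2 (l): row=0 col=1 char='k'
After 3 (l): row=0 col=2 char='y'
After 4 (gg): row=0 col=0 char='s'
After 5 (h): row=0 col=0 char='s'
After 6 (l): row=0 col=1 char='k'
After 7 (gg): row=0 col=0 char='s'

Answer: sky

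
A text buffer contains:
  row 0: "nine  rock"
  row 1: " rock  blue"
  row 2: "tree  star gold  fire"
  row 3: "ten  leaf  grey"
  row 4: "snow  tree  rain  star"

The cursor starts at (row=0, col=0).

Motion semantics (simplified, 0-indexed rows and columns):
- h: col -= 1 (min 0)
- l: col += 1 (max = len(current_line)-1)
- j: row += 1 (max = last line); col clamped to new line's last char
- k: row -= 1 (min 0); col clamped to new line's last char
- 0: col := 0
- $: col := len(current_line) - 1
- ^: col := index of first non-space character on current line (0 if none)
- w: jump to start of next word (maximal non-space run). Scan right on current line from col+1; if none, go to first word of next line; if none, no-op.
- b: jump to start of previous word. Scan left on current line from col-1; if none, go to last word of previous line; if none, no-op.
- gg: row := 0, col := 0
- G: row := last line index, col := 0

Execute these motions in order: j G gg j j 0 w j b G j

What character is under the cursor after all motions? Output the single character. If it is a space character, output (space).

Answer: s

Derivation:
After 1 (j): row=1 col=0 char='_'
After 2 (G): row=4 col=0 char='s'
After 3 (gg): row=0 col=0 char='n'
After 4 (j): row=1 col=0 char='_'
After 5 (j): row=2 col=0 char='t'
After 6 (0): row=2 col=0 char='t'
After 7 (w): row=2 col=6 char='s'
After 8 (j): row=3 col=6 char='e'
After 9 (b): row=3 col=5 char='l'
After 10 (G): row=4 col=0 char='s'
After 11 (j): row=4 col=0 char='s'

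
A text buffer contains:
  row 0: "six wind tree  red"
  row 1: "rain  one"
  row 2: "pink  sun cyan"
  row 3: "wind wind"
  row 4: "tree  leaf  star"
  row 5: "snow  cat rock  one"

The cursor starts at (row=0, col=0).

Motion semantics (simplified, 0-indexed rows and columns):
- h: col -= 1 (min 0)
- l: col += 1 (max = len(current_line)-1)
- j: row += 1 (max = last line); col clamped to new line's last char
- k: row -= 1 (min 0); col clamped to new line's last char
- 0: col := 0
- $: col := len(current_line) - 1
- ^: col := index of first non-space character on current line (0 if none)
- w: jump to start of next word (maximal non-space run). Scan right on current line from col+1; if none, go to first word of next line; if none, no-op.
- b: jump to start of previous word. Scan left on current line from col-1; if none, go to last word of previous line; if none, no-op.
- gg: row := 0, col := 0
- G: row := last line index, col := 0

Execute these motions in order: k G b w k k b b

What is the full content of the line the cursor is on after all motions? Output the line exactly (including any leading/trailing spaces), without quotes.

Answer: pink  sun cyan

Derivation:
After 1 (k): row=0 col=0 char='s'
After 2 (G): row=5 col=0 char='s'
After 3 (b): row=4 col=12 char='s'
After 4 (w): row=5 col=0 char='s'
After 5 (k): row=4 col=0 char='t'
After 6 (k): row=3 col=0 char='w'
After 7 (b): row=2 col=10 char='c'
After 8 (b): row=2 col=6 char='s'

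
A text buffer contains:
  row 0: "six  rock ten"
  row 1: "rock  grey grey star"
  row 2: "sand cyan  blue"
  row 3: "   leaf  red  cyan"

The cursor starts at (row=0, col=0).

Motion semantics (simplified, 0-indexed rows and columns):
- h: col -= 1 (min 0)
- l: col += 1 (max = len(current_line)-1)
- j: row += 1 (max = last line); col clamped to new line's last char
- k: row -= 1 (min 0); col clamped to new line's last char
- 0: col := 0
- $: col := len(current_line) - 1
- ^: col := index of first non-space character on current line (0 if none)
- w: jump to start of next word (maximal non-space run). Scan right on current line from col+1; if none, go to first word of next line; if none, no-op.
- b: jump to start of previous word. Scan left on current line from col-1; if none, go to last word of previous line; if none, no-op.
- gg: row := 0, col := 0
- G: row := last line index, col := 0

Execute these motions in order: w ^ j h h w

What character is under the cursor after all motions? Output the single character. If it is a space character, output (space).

Answer: g

Derivation:
After 1 (w): row=0 col=5 char='r'
After 2 (^): row=0 col=0 char='s'
After 3 (j): row=1 col=0 char='r'
After 4 (h): row=1 col=0 char='r'
After 5 (h): row=1 col=0 char='r'
After 6 (w): row=1 col=6 char='g'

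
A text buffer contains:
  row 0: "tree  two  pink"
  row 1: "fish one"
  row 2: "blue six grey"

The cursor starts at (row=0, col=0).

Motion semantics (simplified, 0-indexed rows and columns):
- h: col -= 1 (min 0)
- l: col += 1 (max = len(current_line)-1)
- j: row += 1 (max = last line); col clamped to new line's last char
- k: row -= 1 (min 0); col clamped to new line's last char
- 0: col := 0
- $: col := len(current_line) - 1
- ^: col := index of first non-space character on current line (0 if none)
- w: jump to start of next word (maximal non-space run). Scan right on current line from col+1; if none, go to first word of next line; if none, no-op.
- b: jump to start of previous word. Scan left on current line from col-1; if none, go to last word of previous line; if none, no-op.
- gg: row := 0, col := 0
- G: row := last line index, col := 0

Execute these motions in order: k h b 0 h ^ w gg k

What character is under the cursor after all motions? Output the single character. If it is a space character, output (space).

Answer: t

Derivation:
After 1 (k): row=0 col=0 char='t'
After 2 (h): row=0 col=0 char='t'
After 3 (b): row=0 col=0 char='t'
After 4 (0): row=0 col=0 char='t'
After 5 (h): row=0 col=0 char='t'
After 6 (^): row=0 col=0 char='t'
After 7 (w): row=0 col=6 char='t'
After 8 (gg): row=0 col=0 char='t'
After 9 (k): row=0 col=0 char='t'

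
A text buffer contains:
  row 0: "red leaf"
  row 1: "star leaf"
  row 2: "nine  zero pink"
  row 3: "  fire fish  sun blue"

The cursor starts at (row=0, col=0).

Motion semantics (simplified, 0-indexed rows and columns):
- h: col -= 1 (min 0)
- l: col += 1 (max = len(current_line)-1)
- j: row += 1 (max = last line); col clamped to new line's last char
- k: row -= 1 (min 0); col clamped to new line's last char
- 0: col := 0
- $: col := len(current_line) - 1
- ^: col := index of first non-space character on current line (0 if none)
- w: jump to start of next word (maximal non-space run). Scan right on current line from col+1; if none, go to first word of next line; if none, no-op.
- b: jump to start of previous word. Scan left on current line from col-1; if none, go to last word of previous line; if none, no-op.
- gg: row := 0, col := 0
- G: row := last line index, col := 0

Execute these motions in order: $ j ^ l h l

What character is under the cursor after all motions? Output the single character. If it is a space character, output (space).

Answer: t

Derivation:
After 1 ($): row=0 col=7 char='f'
After 2 (j): row=1 col=7 char='a'
After 3 (^): row=1 col=0 char='s'
After 4 (l): row=1 col=1 char='t'
After 5 (h): row=1 col=0 char='s'
After 6 (l): row=1 col=1 char='t'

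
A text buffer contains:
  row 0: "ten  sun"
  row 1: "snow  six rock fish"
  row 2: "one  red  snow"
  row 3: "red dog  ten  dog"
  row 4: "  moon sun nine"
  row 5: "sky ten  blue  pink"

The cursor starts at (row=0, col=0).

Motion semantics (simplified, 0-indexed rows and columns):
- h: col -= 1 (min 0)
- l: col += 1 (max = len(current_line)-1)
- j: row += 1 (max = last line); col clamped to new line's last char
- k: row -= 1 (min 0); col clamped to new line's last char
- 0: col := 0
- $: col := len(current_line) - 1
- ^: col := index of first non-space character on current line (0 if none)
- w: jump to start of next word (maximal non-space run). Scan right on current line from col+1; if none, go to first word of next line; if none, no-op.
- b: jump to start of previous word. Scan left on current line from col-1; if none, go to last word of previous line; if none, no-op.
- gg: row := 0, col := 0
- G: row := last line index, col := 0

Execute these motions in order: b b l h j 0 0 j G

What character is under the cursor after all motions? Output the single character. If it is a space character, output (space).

Answer: s

Derivation:
After 1 (b): row=0 col=0 char='t'
After 2 (b): row=0 col=0 char='t'
After 3 (l): row=0 col=1 char='e'
After 4 (h): row=0 col=0 char='t'
After 5 (j): row=1 col=0 char='s'
After 6 (0): row=1 col=0 char='s'
After 7 (0): row=1 col=0 char='s'
After 8 (j): row=2 col=0 char='o'
After 9 (G): row=5 col=0 char='s'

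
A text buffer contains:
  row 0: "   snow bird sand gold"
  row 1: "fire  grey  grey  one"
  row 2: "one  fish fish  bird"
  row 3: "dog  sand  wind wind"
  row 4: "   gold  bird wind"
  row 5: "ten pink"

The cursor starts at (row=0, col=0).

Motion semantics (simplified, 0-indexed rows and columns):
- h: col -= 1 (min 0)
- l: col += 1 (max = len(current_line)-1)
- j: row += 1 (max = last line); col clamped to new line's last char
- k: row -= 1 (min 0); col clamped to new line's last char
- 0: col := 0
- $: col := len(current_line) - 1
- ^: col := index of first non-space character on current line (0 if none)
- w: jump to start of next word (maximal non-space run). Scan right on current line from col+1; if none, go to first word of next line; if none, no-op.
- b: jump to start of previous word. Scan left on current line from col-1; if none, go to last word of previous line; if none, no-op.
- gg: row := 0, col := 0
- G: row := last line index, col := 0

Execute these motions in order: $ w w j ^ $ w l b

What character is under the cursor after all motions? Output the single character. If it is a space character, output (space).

Answer: d

Derivation:
After 1 ($): row=0 col=21 char='d'
After 2 (w): row=1 col=0 char='f'
After 3 (w): row=1 col=6 char='g'
After 4 (j): row=2 col=6 char='i'
After 5 (^): row=2 col=0 char='o'
After 6 ($): row=2 col=19 char='d'
After 7 (w): row=3 col=0 char='d'
After 8 (l): row=3 col=1 char='o'
After 9 (b): row=3 col=0 char='d'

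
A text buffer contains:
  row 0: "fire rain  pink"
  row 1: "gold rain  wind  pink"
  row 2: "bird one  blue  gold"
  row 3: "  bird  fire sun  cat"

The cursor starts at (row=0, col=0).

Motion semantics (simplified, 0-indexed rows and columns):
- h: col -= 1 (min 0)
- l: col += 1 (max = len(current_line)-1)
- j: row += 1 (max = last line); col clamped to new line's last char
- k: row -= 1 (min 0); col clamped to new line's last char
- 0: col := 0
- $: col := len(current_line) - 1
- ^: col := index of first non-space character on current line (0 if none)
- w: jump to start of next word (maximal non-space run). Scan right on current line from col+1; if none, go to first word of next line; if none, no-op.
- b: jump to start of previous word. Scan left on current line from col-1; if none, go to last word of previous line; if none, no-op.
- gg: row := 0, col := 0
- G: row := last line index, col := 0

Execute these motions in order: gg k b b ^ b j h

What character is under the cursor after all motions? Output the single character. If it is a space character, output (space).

After 1 (gg): row=0 col=0 char='f'
After 2 (k): row=0 col=0 char='f'
After 3 (b): row=0 col=0 char='f'
After 4 (b): row=0 col=0 char='f'
After 5 (^): row=0 col=0 char='f'
After 6 (b): row=0 col=0 char='f'
After 7 (j): row=1 col=0 char='g'
After 8 (h): row=1 col=0 char='g'

Answer: g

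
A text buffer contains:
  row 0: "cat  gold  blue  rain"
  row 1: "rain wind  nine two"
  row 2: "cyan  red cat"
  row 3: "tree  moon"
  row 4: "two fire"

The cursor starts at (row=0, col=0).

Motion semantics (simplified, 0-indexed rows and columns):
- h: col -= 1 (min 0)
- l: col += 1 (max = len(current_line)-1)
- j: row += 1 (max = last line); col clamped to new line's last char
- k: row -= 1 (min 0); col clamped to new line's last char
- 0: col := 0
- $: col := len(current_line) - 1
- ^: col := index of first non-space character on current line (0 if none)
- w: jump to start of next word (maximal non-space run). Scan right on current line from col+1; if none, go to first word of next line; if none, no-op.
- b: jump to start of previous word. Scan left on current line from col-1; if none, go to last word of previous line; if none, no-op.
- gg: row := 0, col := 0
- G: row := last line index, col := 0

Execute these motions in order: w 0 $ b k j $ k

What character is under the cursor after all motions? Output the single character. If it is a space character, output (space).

Answer: a

Derivation:
After 1 (w): row=0 col=5 char='g'
After 2 (0): row=0 col=0 char='c'
After 3 ($): row=0 col=20 char='n'
After 4 (b): row=0 col=17 char='r'
After 5 (k): row=0 col=17 char='r'
After 6 (j): row=1 col=17 char='w'
After 7 ($): row=1 col=18 char='o'
After 8 (k): row=0 col=18 char='a'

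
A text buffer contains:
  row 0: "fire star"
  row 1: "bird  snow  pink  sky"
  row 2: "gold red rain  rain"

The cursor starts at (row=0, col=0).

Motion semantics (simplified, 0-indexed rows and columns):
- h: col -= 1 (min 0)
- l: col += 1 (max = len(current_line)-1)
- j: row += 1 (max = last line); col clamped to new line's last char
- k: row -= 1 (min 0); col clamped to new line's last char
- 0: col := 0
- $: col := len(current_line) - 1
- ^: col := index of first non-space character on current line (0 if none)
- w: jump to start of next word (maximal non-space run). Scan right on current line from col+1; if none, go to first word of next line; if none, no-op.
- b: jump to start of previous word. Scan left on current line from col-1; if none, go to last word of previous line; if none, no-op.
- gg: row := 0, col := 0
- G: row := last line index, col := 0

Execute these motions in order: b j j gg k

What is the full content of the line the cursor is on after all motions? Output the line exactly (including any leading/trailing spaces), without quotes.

Answer: fire star

Derivation:
After 1 (b): row=0 col=0 char='f'
After 2 (j): row=1 col=0 char='b'
After 3 (j): row=2 col=0 char='g'
After 4 (gg): row=0 col=0 char='f'
After 5 (k): row=0 col=0 char='f'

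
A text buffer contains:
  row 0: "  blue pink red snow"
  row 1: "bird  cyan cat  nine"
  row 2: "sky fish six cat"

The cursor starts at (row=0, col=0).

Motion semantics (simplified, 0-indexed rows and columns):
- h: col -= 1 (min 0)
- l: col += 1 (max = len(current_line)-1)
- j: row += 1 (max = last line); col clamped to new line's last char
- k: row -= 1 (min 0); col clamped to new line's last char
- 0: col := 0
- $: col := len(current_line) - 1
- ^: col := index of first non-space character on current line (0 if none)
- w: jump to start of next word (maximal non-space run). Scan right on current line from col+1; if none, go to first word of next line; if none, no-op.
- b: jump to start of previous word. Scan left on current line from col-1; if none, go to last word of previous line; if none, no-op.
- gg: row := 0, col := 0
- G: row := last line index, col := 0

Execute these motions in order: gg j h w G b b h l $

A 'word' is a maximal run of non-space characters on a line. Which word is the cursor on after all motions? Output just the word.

After 1 (gg): row=0 col=0 char='_'
After 2 (j): row=1 col=0 char='b'
After 3 (h): row=1 col=0 char='b'
After 4 (w): row=1 col=6 char='c'
After 5 (G): row=2 col=0 char='s'
After 6 (b): row=1 col=16 char='n'
After 7 (b): row=1 col=11 char='c'
After 8 (h): row=1 col=10 char='_'
After 9 (l): row=1 col=11 char='c'
After 10 ($): row=1 col=19 char='e'

Answer: nine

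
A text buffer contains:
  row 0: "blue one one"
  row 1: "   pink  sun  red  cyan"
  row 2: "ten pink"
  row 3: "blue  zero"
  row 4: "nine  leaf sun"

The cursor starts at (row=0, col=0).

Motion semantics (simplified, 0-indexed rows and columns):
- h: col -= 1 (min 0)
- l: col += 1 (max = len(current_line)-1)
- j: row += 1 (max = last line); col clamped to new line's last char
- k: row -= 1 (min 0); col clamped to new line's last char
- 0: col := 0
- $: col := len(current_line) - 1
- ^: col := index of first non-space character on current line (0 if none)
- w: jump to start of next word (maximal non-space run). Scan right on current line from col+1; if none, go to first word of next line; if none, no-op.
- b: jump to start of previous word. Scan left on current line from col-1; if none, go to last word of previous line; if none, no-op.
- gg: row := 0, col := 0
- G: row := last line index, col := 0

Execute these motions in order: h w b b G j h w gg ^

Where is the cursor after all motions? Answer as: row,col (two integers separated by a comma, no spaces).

After 1 (h): row=0 col=0 char='b'
After 2 (w): row=0 col=5 char='o'
After 3 (b): row=0 col=0 char='b'
After 4 (b): row=0 col=0 char='b'
After 5 (G): row=4 col=0 char='n'
After 6 (j): row=4 col=0 char='n'
After 7 (h): row=4 col=0 char='n'
After 8 (w): row=4 col=6 char='l'
After 9 (gg): row=0 col=0 char='b'
After 10 (^): row=0 col=0 char='b'

Answer: 0,0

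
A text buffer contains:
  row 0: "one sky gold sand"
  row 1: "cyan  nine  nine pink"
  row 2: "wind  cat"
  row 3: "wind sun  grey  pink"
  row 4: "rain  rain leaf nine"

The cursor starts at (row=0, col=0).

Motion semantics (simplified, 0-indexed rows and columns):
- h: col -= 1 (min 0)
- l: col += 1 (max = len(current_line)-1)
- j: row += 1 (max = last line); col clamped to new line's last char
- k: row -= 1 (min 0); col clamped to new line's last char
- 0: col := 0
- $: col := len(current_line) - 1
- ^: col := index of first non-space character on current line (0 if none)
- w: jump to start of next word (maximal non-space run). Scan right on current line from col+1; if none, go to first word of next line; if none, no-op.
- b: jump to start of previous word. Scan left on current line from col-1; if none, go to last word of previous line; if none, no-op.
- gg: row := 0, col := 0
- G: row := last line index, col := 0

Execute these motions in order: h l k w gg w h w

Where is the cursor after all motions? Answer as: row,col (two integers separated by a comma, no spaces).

After 1 (h): row=0 col=0 char='o'
After 2 (l): row=0 col=1 char='n'
After 3 (k): row=0 col=1 char='n'
After 4 (w): row=0 col=4 char='s'
After 5 (gg): row=0 col=0 char='o'
After 6 (w): row=0 col=4 char='s'
After 7 (h): row=0 col=3 char='_'
After 8 (w): row=0 col=4 char='s'

Answer: 0,4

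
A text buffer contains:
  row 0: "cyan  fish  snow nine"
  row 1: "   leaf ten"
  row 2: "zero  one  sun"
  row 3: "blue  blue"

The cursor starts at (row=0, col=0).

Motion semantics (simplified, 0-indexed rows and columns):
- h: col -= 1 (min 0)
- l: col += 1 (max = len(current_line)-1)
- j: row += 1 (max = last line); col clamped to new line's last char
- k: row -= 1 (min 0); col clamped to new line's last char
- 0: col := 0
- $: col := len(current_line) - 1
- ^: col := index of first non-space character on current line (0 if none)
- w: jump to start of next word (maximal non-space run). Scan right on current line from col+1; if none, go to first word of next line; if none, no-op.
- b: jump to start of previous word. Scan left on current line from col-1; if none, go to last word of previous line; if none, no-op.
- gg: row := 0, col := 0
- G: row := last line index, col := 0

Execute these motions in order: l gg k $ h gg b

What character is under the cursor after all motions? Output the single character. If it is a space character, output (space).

Answer: c

Derivation:
After 1 (l): row=0 col=1 char='y'
After 2 (gg): row=0 col=0 char='c'
After 3 (k): row=0 col=0 char='c'
After 4 ($): row=0 col=20 char='e'
After 5 (h): row=0 col=19 char='n'
After 6 (gg): row=0 col=0 char='c'
After 7 (b): row=0 col=0 char='c'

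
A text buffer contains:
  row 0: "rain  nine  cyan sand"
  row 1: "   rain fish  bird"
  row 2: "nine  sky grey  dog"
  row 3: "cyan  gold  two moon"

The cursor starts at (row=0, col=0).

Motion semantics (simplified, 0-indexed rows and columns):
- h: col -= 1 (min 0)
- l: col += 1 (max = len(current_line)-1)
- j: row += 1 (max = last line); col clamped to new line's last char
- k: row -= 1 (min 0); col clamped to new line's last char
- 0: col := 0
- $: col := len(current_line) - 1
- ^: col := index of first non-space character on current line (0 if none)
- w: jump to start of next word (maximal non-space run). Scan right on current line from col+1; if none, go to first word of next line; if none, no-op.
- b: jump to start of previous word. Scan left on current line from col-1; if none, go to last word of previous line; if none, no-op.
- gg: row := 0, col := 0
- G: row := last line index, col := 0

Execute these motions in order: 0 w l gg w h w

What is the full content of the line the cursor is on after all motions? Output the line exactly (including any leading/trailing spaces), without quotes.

After 1 (0): row=0 col=0 char='r'
After 2 (w): row=0 col=6 char='n'
After 3 (l): row=0 col=7 char='i'
After 4 (gg): row=0 col=0 char='r'
After 5 (w): row=0 col=6 char='n'
After 6 (h): row=0 col=5 char='_'
After 7 (w): row=0 col=6 char='n'

Answer: rain  nine  cyan sand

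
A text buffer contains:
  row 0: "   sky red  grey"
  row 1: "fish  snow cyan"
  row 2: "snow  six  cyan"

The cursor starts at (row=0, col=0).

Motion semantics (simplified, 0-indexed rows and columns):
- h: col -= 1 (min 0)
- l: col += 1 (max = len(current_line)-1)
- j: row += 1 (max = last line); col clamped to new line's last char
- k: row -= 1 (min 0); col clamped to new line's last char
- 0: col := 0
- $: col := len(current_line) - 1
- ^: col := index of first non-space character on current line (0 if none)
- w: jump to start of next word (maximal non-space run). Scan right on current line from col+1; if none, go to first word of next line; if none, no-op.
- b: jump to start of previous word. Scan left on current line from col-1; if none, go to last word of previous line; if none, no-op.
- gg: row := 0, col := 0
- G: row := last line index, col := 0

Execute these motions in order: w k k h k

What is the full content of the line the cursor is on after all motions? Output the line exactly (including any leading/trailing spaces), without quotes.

Answer:    sky red  grey

Derivation:
After 1 (w): row=0 col=3 char='s'
After 2 (k): row=0 col=3 char='s'
After 3 (k): row=0 col=3 char='s'
After 4 (h): row=0 col=2 char='_'
After 5 (k): row=0 col=2 char='_'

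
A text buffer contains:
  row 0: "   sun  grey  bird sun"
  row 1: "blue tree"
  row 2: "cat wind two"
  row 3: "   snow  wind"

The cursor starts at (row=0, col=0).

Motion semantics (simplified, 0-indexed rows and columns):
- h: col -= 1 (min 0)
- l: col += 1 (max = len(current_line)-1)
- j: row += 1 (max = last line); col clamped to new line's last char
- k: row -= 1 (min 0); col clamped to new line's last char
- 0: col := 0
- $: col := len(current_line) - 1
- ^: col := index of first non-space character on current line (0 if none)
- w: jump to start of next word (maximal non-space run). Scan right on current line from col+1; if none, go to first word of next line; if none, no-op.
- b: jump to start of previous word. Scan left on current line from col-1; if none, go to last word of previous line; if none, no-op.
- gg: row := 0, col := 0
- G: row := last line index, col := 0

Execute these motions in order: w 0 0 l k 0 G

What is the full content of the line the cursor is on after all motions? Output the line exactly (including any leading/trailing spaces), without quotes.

After 1 (w): row=0 col=3 char='s'
After 2 (0): row=0 col=0 char='_'
After 3 (0): row=0 col=0 char='_'
After 4 (l): row=0 col=1 char='_'
After 5 (k): row=0 col=1 char='_'
After 6 (0): row=0 col=0 char='_'
After 7 (G): row=3 col=0 char='_'

Answer:    snow  wind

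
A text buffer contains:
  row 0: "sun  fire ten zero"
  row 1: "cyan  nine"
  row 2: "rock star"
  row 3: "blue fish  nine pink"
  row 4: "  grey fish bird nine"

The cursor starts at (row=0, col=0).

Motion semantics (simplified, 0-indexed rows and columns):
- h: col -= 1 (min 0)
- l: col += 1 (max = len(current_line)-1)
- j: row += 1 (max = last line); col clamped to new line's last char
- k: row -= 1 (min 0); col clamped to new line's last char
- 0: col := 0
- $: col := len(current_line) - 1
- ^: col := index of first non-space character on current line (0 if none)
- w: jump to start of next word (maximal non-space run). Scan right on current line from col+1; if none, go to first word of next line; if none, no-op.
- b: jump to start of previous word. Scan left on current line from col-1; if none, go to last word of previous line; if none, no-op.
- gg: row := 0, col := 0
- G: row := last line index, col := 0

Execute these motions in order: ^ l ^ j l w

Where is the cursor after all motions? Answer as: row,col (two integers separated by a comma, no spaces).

Answer: 1,6

Derivation:
After 1 (^): row=0 col=0 char='s'
After 2 (l): row=0 col=1 char='u'
After 3 (^): row=0 col=0 char='s'
After 4 (j): row=1 col=0 char='c'
After 5 (l): row=1 col=1 char='y'
After 6 (w): row=1 col=6 char='n'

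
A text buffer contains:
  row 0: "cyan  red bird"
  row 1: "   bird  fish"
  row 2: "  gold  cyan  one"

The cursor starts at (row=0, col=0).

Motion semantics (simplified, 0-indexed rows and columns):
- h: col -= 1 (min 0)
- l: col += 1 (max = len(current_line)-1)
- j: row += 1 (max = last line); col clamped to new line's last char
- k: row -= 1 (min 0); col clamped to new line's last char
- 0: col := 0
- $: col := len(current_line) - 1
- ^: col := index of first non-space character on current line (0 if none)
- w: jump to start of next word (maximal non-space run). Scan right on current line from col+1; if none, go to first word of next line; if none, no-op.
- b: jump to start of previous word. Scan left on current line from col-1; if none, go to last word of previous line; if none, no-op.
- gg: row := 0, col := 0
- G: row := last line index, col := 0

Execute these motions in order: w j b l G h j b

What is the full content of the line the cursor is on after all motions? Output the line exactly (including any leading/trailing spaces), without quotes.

After 1 (w): row=0 col=6 char='r'
After 2 (j): row=1 col=6 char='d'
After 3 (b): row=1 col=3 char='b'
After 4 (l): row=1 col=4 char='i'
After 5 (G): row=2 col=0 char='_'
After 6 (h): row=2 col=0 char='_'
After 7 (j): row=2 col=0 char='_'
After 8 (b): row=1 col=9 char='f'

Answer:    bird  fish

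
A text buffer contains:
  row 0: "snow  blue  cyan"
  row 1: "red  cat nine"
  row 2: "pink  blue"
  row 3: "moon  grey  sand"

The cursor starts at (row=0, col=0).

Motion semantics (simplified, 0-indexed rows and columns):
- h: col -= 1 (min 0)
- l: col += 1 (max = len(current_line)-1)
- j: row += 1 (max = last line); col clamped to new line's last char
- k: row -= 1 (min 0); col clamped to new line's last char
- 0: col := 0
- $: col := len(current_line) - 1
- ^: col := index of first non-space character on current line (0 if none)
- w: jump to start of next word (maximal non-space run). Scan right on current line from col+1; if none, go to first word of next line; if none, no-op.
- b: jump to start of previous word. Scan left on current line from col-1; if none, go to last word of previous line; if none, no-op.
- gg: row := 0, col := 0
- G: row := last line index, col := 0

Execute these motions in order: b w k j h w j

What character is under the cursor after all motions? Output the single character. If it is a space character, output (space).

After 1 (b): row=0 col=0 char='s'
After 2 (w): row=0 col=6 char='b'
After 3 (k): row=0 col=6 char='b'
After 4 (j): row=1 col=6 char='a'
After 5 (h): row=1 col=5 char='c'
After 6 (w): row=1 col=9 char='n'
After 7 (j): row=2 col=9 char='e'

Answer: e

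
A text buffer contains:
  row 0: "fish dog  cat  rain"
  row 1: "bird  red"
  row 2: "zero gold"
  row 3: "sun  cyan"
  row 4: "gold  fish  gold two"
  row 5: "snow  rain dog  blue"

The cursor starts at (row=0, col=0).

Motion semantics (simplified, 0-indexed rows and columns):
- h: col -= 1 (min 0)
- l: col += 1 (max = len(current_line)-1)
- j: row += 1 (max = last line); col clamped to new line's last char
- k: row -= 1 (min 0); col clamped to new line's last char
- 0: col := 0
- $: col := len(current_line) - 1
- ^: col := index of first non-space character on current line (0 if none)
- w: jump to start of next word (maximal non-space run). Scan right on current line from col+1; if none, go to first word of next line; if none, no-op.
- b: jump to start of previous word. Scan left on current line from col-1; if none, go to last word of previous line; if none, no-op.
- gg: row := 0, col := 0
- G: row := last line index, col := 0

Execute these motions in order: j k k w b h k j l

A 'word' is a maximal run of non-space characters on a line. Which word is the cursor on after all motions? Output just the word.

Answer: bird

Derivation:
After 1 (j): row=1 col=0 char='b'
After 2 (k): row=0 col=0 char='f'
After 3 (k): row=0 col=0 char='f'
After 4 (w): row=0 col=5 char='d'
After 5 (b): row=0 col=0 char='f'
After 6 (h): row=0 col=0 char='f'
After 7 (k): row=0 col=0 char='f'
After 8 (j): row=1 col=0 char='b'
After 9 (l): row=1 col=1 char='i'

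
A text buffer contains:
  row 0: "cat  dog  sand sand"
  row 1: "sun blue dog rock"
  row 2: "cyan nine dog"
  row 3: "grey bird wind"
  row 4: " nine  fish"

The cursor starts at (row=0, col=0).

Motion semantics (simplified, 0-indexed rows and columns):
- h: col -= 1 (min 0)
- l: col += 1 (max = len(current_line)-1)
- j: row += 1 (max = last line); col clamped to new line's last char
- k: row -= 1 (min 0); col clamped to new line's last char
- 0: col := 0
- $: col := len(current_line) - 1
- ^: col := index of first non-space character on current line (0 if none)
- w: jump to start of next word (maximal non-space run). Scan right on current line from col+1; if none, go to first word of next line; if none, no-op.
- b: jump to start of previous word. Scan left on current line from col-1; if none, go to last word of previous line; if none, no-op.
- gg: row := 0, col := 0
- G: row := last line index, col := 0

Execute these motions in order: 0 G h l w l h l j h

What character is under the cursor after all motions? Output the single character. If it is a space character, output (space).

After 1 (0): row=0 col=0 char='c'
After 2 (G): row=4 col=0 char='_'
After 3 (h): row=4 col=0 char='_'
After 4 (l): row=4 col=1 char='n'
After 5 (w): row=4 col=7 char='f'
After 6 (l): row=4 col=8 char='i'
After 7 (h): row=4 col=7 char='f'
After 8 (l): row=4 col=8 char='i'
After 9 (j): row=4 col=8 char='i'
After 10 (h): row=4 col=7 char='f'

Answer: f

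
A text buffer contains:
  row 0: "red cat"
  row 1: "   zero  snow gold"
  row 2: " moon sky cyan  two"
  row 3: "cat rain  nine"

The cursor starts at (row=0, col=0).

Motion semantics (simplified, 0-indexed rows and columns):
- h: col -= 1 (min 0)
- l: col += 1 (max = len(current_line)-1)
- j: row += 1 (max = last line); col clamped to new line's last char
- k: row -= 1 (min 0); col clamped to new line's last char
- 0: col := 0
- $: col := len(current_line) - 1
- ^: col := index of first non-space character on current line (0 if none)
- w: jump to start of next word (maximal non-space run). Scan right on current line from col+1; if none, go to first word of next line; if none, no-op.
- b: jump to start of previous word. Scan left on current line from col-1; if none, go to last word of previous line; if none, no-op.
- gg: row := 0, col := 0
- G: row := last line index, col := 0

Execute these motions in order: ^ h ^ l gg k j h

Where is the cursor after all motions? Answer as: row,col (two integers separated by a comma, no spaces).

After 1 (^): row=0 col=0 char='r'
After 2 (h): row=0 col=0 char='r'
After 3 (^): row=0 col=0 char='r'
After 4 (l): row=0 col=1 char='e'
After 5 (gg): row=0 col=0 char='r'
After 6 (k): row=0 col=0 char='r'
After 7 (j): row=1 col=0 char='_'
After 8 (h): row=1 col=0 char='_'

Answer: 1,0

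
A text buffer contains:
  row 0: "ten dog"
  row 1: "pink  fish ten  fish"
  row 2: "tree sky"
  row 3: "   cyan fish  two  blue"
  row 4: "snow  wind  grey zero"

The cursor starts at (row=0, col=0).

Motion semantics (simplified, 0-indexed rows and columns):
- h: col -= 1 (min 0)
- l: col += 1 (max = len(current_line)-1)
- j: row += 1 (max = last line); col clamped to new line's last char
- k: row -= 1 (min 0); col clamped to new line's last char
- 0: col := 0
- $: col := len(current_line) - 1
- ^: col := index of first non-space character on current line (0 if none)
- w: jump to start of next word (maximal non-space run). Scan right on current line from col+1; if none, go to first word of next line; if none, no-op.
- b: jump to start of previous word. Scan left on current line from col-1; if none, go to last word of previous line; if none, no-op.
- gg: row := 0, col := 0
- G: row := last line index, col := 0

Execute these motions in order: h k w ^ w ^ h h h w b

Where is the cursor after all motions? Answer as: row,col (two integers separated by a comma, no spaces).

After 1 (h): row=0 col=0 char='t'
After 2 (k): row=0 col=0 char='t'
After 3 (w): row=0 col=4 char='d'
After 4 (^): row=0 col=0 char='t'
After 5 (w): row=0 col=4 char='d'
After 6 (^): row=0 col=0 char='t'
After 7 (h): row=0 col=0 char='t'
After 8 (h): row=0 col=0 char='t'
After 9 (h): row=0 col=0 char='t'
After 10 (w): row=0 col=4 char='d'
After 11 (b): row=0 col=0 char='t'

Answer: 0,0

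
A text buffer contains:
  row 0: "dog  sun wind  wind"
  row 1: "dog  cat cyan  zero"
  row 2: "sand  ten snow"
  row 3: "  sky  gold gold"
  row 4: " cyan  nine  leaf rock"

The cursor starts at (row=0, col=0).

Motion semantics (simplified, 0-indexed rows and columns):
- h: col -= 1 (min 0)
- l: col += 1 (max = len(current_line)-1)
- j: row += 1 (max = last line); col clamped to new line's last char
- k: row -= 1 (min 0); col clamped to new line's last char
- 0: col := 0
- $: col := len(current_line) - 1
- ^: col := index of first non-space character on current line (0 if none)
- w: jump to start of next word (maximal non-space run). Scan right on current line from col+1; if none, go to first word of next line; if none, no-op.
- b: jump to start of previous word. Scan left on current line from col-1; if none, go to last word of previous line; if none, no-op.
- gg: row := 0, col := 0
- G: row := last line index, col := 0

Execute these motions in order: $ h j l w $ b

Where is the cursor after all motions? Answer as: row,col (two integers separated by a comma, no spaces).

After 1 ($): row=0 col=18 char='d'
After 2 (h): row=0 col=17 char='n'
After 3 (j): row=1 col=17 char='r'
After 4 (l): row=1 col=18 char='o'
After 5 (w): row=2 col=0 char='s'
After 6 ($): row=2 col=13 char='w'
After 7 (b): row=2 col=10 char='s'

Answer: 2,10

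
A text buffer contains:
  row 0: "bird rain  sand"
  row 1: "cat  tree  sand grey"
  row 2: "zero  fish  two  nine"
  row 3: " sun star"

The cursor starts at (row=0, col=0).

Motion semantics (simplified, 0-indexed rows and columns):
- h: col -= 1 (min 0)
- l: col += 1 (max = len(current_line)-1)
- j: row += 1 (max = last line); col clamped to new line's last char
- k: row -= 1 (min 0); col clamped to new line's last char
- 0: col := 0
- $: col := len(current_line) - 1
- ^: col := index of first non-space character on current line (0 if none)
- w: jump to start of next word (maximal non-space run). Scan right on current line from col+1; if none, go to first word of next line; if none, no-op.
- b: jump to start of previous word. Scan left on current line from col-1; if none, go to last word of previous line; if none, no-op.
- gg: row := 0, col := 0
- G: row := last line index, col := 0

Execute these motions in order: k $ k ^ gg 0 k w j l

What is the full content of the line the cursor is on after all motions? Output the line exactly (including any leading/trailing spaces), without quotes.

After 1 (k): row=0 col=0 char='b'
After 2 ($): row=0 col=14 char='d'
After 3 (k): row=0 col=14 char='d'
After 4 (^): row=0 col=0 char='b'
After 5 (gg): row=0 col=0 char='b'
After 6 (0): row=0 col=0 char='b'
After 7 (k): row=0 col=0 char='b'
After 8 (w): row=0 col=5 char='r'
After 9 (j): row=1 col=5 char='t'
After 10 (l): row=1 col=6 char='r'

Answer: cat  tree  sand grey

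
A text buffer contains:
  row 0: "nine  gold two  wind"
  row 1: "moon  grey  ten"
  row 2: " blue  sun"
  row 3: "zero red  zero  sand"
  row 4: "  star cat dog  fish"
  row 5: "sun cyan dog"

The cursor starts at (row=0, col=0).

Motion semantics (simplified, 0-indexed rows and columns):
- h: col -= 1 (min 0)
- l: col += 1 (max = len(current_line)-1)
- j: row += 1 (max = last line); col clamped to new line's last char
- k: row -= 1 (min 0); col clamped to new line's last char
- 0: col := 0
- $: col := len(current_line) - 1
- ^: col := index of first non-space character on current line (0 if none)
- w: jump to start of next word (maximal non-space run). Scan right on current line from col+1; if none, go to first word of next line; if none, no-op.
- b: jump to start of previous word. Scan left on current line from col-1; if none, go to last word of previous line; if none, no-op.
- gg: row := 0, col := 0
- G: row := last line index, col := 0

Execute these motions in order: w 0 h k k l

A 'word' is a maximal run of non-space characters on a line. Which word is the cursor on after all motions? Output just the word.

Answer: nine

Derivation:
After 1 (w): row=0 col=6 char='g'
After 2 (0): row=0 col=0 char='n'
After 3 (h): row=0 col=0 char='n'
After 4 (k): row=0 col=0 char='n'
After 5 (k): row=0 col=0 char='n'
After 6 (l): row=0 col=1 char='i'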